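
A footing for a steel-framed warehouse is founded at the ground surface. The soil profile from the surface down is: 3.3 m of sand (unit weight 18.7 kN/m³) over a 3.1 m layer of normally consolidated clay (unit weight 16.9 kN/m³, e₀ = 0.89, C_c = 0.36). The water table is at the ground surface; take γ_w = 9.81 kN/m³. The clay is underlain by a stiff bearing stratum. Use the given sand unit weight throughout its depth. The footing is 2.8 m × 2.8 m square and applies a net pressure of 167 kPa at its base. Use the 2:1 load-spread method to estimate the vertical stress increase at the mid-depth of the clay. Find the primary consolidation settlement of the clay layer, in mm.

S_c ≈ 113 mm

Mid-depth of clay below the ground surface: z = 3.3 + 3.1/2 = 4.85 m.
Total vertical stress at mid-clay: σ_v = 18.7×3.3 + 16.9×1.55 = 87.905 kPa.
Pore pressure: u = 9.81×(4.85 − 0) = 47.578 kPa.
Initial effective stress: σ'_0 = σ_v − u = 87.905 − 47.578 = 40.327 kPa.
Stress increase at mid-clay by the 2:1 spreading method:
Δσ = qBL/((B+z)(L+z)) = 167×2.8×2.8/((2.8+4.85)(2.8+4.85)) = 22.372 kPa
Final effective stress: σ'_f = σ'_0 + Δσ = 40.327 + 22.372 = 62.699 kPa.
Normally consolidated clay, so the full stress increment lies on the virgin compression line:
S_c = C_c·H/(1+e₀)·log₁₀(σ'_f/σ'_0) = 0.36×3.1/(1+0.89)×log₁₀(62.699/40.327)
    = 0.59048 × 0.19166 = 0.1132 m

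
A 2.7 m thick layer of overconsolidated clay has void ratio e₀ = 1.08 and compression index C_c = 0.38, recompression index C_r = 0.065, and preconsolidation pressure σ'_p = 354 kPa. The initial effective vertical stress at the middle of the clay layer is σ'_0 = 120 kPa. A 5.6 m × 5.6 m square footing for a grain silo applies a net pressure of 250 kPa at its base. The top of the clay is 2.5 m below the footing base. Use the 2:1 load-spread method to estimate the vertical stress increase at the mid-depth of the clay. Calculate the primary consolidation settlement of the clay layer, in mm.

Mid-depth of clay below the footing base: z = 2.5 + 2.7/2 = 3.85 m.
Stress increase at mid-clay by the 2:1 spreading method:
Δσ = qBL/((B+z)(L+z)) = 250×5.6×5.6/((5.6+3.85)(5.6+3.85)) = 87.791 kPa
Final effective stress: σ'_f = 120 + 87.791 = 207.79 kPa.
σ'_f = 207.79 ≤ σ'_p = 354 kPa, so the clay remains overconsolidated and only the recompression index applies:
S_c = C_r·H/(1+e₀)·log₁₀(σ'_f/σ'_0) = 0.065×2.7/2.08×log₁₀(207.79/120)
    = 0.084377 × 0.23844 = 0.02012 m

S_c ≈ 20.1 mm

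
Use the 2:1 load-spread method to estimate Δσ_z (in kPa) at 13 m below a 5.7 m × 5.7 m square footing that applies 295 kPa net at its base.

By the 2:1 method the load spreads at 1 horizontal : 2 vertical, so at depth z the loaded area has grown by z in each plan dimension:
Δσ = qBL/((B+z)(L+z)) = 295×5.7×5.7/((5.7+13)(5.7+13)) = 27.409 kPa

Δσ_z ≈ 27.4 kPa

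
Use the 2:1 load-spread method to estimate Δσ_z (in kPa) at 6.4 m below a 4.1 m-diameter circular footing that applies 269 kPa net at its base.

Δσ_z ≈ 41 kPa

By the 2:1 method the load spreads at 1 horizontal : 2 vertical, so at depth z the loaded area has grown by z in each plan dimension:
Δσ ≈ qD²/(D+z)² = 269×4.1²/(4.1+6.4)² = 41.015 kPa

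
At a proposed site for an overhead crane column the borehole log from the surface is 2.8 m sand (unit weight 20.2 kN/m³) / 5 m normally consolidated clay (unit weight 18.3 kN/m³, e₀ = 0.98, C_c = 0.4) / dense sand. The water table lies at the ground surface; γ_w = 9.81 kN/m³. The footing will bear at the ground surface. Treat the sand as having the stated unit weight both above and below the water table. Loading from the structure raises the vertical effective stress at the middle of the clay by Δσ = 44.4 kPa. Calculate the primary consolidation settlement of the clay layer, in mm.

Mid-depth of clay below the ground surface: z = 2.8 + 5/2 = 5.3 m.
Total vertical stress at mid-clay: σ_v = 20.2×2.8 + 18.3×2.5 = 102.31 kPa.
Pore pressure: u = 9.81×(5.3 − 0) = 51.993 kPa.
Initial effective stress: σ'_0 = σ_v − u = 102.31 − 51.993 = 50.317 kPa.
Final effective stress: σ'_f = σ'_0 + Δσ = 50.317 + 44.4 = 94.717 kPa.
Normally consolidated clay, so the full stress increment lies on the virgin compression line:
S_c = C_c·H/(1+e₀)·log₁₀(σ'_f/σ'_0) = 0.4×5/(1+0.98)×log₁₀(94.717/50.317)
    = 1.0101 × 0.27471 = 0.2775 m

S_c ≈ 277 mm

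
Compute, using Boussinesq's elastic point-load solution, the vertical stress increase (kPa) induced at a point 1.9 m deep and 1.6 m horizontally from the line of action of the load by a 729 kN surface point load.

Boussinesq vertical stress below a point load on an elastic half-space:
Δσ_z = 3P/(2πz²) · [1 + (r/z)²]^(−5/2)
r/z = 1.6/1.9 = 0.84211; [1+(r/z)²]^(−5/2) = 0.26185.
Δσ_z = 3×729/(2π×1.9²) × 0.26185 = 96.419 × 0.26185 = 25.25 kPa

Δσ_z ≈ 25.2 kPa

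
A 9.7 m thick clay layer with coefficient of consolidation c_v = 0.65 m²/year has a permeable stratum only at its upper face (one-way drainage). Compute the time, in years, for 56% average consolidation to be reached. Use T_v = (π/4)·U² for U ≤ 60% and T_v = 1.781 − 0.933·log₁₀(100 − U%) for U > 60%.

t ≈ 35.7 years

Drainage path length: H_d = H = 9.7 m (single drainage).
U ≤ 60%: T_v = (π/4)·U² = (π/4)×0.56² = 0.2463.
t = T_v·H_d²/c_v = 0.2463×9.7²/0.65 = 35.65 years.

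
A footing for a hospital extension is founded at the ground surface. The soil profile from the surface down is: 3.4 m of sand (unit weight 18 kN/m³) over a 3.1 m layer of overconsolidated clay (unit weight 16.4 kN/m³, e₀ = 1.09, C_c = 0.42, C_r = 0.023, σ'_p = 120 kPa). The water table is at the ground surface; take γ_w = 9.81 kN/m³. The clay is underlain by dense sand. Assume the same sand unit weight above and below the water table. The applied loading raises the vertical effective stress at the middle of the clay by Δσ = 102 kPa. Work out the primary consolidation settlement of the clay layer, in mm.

S_c ≈ 58.8 mm

Mid-depth of clay below the ground surface: z = 3.4 + 3.1/2 = 4.95 m.
Total vertical stress at mid-clay: σ_v = 18×3.4 + 16.4×1.55 = 86.62 kPa.
Pore pressure: u = 9.81×(4.95 − 0) = 48.56 kPa.
Initial effective stress: σ'_0 = σ_v − u = 86.62 − 48.56 = 38.06 kPa.
Final effective stress: σ'_f = 38.06 + 102 = 140.06 kPa.
σ'_f = 140.06 > σ'_p = 120 kPa, so the stress path crosses the preconsolidation pressure — recompression up to σ'_p, then virgin compression beyond:
S_c = H/(1+e₀)·[C_r·log₁₀(σ'_p/σ'_0) + C_c·log₁₀(σ'_f/σ'_p)]
    = 3.1/2.09 × [0.023×log₁₀(120/38.06) + 0.42×log₁₀(140.06/120)]
    = 1.4833 × [0.01147 + 0.028196] = 0.05884 m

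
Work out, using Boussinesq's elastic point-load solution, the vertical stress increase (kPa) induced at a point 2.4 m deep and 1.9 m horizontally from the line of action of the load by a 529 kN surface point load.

Boussinesq vertical stress below a point load on an elastic half-space:
Δσ_z = 3P/(2πz²) · [1 + (r/z)²]^(−5/2)
r/z = 1.9/2.4 = 0.79167; [1+(r/z)²]^(−5/2) = 0.29628.
Δσ_z = 3×529/(2π×2.4²) × 0.29628 = 43.851 × 0.29628 = 12.99 kPa

Δσ_z ≈ 13 kPa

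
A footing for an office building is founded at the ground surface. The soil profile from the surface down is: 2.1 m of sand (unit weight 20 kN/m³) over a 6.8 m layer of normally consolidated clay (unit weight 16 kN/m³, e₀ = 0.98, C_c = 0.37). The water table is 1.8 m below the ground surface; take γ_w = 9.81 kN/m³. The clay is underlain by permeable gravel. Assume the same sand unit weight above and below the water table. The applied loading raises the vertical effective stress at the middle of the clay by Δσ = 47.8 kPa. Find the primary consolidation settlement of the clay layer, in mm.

S_c ≈ 323 mm

Mid-depth of clay below the ground surface: z = 2.1 + 6.8/2 = 5.5 m.
Total vertical stress at mid-clay: σ_v = 20×2.1 + 16×3.4 = 96.4 kPa.
Pore pressure: u = 9.81×(5.5 − 1.8) = 36.297 kPa.
Initial effective stress: σ'_0 = σ_v − u = 96.4 − 36.297 = 60.103 kPa.
Final effective stress: σ'_f = σ'_0 + Δσ = 60.103 + 47.8 = 107.9 kPa.
Normally consolidated clay, so the full stress increment lies on the virgin compression line:
S_c = C_c·H/(1+e₀)·log₁₀(σ'_f/σ'_0) = 0.37×6.8/(1+0.98)×log₁₀(107.9/60.103)
    = 1.2707 × 0.25413 = 0.3229 m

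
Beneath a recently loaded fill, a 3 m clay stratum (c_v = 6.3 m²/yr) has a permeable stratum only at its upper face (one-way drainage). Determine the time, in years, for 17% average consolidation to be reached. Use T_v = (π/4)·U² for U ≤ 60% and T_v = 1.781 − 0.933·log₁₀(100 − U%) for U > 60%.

t ≈ 0.0324 years

Drainage path length: H_d = H = 3 m (single drainage).
U ≤ 60%: T_v = (π/4)·U² = (π/4)×0.17² = 0.022698.
t = T_v·H_d²/c_v = 0.022698×3²/6.3 = 0.03243 years.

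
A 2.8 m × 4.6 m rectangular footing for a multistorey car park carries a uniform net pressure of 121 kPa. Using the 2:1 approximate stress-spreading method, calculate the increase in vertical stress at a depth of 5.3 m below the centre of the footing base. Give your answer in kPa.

By the 2:1 method the load spreads at 1 horizontal : 2 vertical, so at depth z the loaded area has grown by z in each plan dimension:
Δσ = qBL/((B+z)(L+z)) = 121×2.8×4.6/((2.8+5.3)(4.6+5.3)) = 19.435 kPa

Δσ_z ≈ 19.4 kPa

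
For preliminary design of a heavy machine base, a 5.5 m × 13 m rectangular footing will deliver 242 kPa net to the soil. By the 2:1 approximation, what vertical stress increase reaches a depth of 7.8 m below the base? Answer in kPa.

Δσ_z ≈ 62.5 kPa

By the 2:1 method the load spreads at 1 horizontal : 2 vertical, so at depth z the loaded area has grown by z in each plan dimension:
Δσ = qBL/((B+z)(L+z)) = 242×5.5×13/((5.5+7.8)(13+7.8)) = 62.547 kPa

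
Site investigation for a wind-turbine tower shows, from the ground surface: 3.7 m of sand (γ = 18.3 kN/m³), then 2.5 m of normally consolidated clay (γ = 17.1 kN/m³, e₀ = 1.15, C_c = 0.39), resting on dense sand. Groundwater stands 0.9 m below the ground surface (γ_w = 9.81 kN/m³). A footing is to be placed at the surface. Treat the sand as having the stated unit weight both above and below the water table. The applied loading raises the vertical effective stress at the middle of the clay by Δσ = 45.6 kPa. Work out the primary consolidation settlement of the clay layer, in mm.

Mid-depth of clay below the ground surface: z = 3.7 + 2.5/2 = 4.95 m.
Total vertical stress at mid-clay: σ_v = 18.3×3.7 + 17.1×1.25 = 89.085 kPa.
Pore pressure: u = 9.81×(4.95 − 0.9) = 39.73 kPa.
Initial effective stress: σ'_0 = σ_v − u = 89.085 − 39.73 = 49.355 kPa.
Final effective stress: σ'_f = σ'_0 + Δσ = 49.355 + 45.6 = 94.955 kPa.
Normally consolidated clay, so the full stress increment lies on the virgin compression line:
S_c = C_c·H/(1+e₀)·log₁₀(σ'_f/σ'_0) = 0.39×2.5/(1+1.15)×log₁₀(94.955/49.355)
    = 0.45349 × 0.28419 = 0.1289 m

S_c ≈ 129 mm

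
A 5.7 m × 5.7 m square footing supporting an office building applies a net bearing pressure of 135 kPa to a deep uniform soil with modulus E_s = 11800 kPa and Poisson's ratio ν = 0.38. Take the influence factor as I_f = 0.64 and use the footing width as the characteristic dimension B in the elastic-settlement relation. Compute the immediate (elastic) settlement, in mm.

S_e ≈ 35.7 mm

Immediate (elastic) settlement: S_e = q·B·(1−ν²)/E_s · I_f.
S_e = 135 × 5.7 × (1 − 0.38²) / 11800 × 0.64
    = 135 × 5.7 × 0.8556 / 11800 × 0.64
    = 0.03571 m = 35.71 mm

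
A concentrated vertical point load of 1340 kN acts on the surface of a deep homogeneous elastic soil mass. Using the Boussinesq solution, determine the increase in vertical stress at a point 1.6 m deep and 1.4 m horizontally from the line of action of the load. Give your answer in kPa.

Boussinesq vertical stress below a point load on an elastic half-space:
Δσ_z = 3P/(2πz²) · [1 + (r/z)²]^(−5/2)
r/z = 1.4/1.6 = 0.875; [1+(r/z)²]^(−5/2) = 0.24141.
Δσ_z = 3×1340/(2π×1.6²) × 0.24141 = 249.92 × 0.24141 = 60.33 kPa

Δσ_z ≈ 60.3 kPa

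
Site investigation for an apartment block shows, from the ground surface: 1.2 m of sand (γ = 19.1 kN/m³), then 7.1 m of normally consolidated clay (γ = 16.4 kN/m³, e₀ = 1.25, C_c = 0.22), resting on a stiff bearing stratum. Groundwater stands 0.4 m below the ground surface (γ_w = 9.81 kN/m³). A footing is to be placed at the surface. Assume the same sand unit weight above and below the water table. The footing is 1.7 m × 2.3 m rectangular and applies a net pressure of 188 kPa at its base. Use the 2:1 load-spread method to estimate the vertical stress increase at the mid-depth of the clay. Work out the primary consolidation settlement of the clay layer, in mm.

Mid-depth of clay below the ground surface: z = 1.2 + 7.1/2 = 4.75 m.
Total vertical stress at mid-clay: σ_v = 19.1×1.2 + 16.4×3.55 = 81.14 kPa.
Pore pressure: u = 9.81×(4.75 − 0.4) = 42.673 kPa.
Initial effective stress: σ'_0 = σ_v − u = 81.14 − 42.673 = 38.467 kPa.
Stress increase at mid-clay by the 2:1 spreading method:
Δσ = qBL/((B+z)(L+z)) = 188×1.7×2.3/((1.7+4.75)(2.3+4.75)) = 16.165 kPa
Final effective stress: σ'_f = σ'_0 + Δσ = 38.467 + 16.165 = 54.632 kPa.
Normally consolidated clay, so the full stress increment lies on the virgin compression line:
S_c = C_c·H/(1+e₀)·log₁₀(σ'_f/σ'_0) = 0.22×7.1/(1+1.25)×log₁₀(54.632/38.467)
    = 0.69422 × 0.15236 = 0.1058 m

S_c ≈ 106 mm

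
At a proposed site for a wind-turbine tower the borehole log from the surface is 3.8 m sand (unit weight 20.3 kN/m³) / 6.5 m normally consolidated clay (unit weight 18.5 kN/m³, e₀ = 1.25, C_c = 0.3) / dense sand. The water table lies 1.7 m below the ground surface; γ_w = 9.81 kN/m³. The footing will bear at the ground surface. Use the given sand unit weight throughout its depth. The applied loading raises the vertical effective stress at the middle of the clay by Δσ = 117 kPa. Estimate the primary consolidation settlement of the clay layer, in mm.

S_c ≈ 326 mm

Mid-depth of clay below the ground surface: z = 3.8 + 6.5/2 = 7.05 m.
Total vertical stress at mid-clay: σ_v = 20.3×3.8 + 18.5×3.25 = 137.26 kPa.
Pore pressure: u = 9.81×(7.05 − 1.7) = 52.483 kPa.
Initial effective stress: σ'_0 = σ_v − u = 137.26 − 52.483 = 84.777 kPa.
Final effective stress: σ'_f = σ'_0 + Δσ = 84.777 + 117 = 201.78 kPa.
Normally consolidated clay, so the full stress increment lies on the virgin compression line:
S_c = C_c·H/(1+e₀)·log₁₀(σ'_f/σ'_0) = 0.3×6.5/(1+1.25)×log₁₀(201.78/84.777)
    = 0.86667 × 0.3766 = 0.3264 m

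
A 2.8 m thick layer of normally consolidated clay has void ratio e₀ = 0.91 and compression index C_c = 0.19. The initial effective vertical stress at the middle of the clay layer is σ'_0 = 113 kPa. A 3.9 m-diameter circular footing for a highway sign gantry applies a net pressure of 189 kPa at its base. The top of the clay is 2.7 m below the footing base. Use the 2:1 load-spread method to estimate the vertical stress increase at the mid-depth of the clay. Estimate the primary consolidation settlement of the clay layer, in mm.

Mid-depth of clay below the footing base: z = 2.7 + 2.8/2 = 4.1 m.
Stress increase at mid-clay by the 2:1 spreading method:
Δσ ≈ qD²/(D+z)² = 189×3.9²/(3.9+4.1)² = 44.917 kPa
Final effective stress: σ'_f = σ'_0 + Δσ = 113 + 44.917 = 157.92 kPa.
Normally consolidated clay, so the full stress increment lies on the virgin compression line:
S_c = C_c·H/(1+e₀)·log₁₀(σ'_f/σ'_0) = 0.19×2.8/(1+0.91)×log₁₀(157.92/113)
    = 0.27853 × 0.14536 = 0.04049 m

S_c ≈ 40.5 mm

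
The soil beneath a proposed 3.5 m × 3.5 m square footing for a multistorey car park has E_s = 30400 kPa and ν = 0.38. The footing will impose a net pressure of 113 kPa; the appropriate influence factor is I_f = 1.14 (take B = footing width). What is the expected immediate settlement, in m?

Immediate (elastic) settlement: S_e = q·B·(1−ν²)/E_s · I_f.
S_e = 113 × 3.5 × (1 − 0.38²) / 30400 × 1.14
    = 113 × 3.5 × 0.8556 / 30400 × 1.14
    = 0.01269 m

S_e ≈ 0.0127 m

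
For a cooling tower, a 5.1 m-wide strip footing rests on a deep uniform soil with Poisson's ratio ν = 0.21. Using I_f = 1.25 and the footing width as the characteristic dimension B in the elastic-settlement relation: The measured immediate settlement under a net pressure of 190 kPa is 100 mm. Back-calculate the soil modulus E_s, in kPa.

E_s ≈ 11600 kPa

S_e = q·B·(1−ν²)/E_s · I_f  ⇒  E_s = q·B·(1−ν²)·I_f / S_e.
E_s = 190 × 5.1 × 0.9559 × 1.25 / 0.1 = 11580 kPa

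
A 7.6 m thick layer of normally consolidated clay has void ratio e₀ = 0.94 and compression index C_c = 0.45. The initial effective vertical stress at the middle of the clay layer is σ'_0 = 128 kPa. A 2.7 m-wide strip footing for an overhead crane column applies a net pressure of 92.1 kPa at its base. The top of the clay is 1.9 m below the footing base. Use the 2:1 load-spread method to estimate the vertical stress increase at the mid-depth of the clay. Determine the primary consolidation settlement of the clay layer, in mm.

Mid-depth of clay below the footing base: z = 1.9 + 7.6/2 = 5.7 m.
Stress increase at mid-clay by the 2:1 spreading method:
Δσ = qB/(B+z) = 92.1×2.7/(2.7+5.7) = 29.604 kPa
Final effective stress: σ'_f = σ'_0 + Δσ = 128 + 29.604 = 157.6 kPa.
Normally consolidated clay, so the full stress increment lies on the virgin compression line:
S_c = C_c·H/(1+e₀)·log₁₀(σ'_f/σ'_0) = 0.45×7.6/(1+0.94)×log₁₀(157.6/128)
    = 1.7629 × 0.090346 = 0.1593 m

S_c ≈ 159 mm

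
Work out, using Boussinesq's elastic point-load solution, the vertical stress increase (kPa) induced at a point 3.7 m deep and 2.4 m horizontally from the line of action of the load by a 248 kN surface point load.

Boussinesq vertical stress below a point load on an elastic half-space:
Δσ_z = 3P/(2πz²) · [1 + (r/z)²]^(−5/2)
r/z = 2.4/3.7 = 0.64865; [1+(r/z)²]^(−5/2) = 0.41563.
Δσ_z = 3×248/(2π×3.7²) × 0.41563 = 8.6495 × 0.41563 = 3.595 kPa

Δσ_z ≈ 3.59 kPa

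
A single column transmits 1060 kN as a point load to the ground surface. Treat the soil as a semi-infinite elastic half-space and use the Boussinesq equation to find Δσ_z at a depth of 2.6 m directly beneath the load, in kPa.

Boussinesq vertical stress below a point load on an elastic half-space:
Δσ_z = 3P/(2πz²) · [1 + (r/z)²]^(−5/2)
r/z = 0/2.6 = 0; [1+(r/z)²]^(−5/2) = 1.
Δσ_z = 3×1060/(2π×2.6²) × 1 = 74.869 × 1 = 74.87 kPa

Δσ_z ≈ 74.9 kPa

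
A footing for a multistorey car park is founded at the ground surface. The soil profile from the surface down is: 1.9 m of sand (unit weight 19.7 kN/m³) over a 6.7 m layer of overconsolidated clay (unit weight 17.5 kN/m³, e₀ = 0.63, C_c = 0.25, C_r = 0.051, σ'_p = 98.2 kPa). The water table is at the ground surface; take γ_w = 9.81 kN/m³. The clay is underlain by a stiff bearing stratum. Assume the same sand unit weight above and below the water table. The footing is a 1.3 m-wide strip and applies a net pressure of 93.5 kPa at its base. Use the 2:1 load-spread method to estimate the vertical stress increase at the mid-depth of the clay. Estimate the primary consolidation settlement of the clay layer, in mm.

Mid-depth of clay below the ground surface: z = 1.9 + 6.7/2 = 5.25 m.
Total vertical stress at mid-clay: σ_v = 19.7×1.9 + 17.5×3.35 = 96.055 kPa.
Pore pressure: u = 9.81×(5.25 − 0) = 51.503 kPa.
Initial effective stress: σ'_0 = σ_v − u = 96.055 − 51.503 = 44.552 kPa.
Stress increase at mid-clay by the 2:1 spreading method:
Δσ = qB/(B+z) = 93.5×1.3/(1.3+5.25) = 18.557 kPa
Final effective stress: σ'_f = 44.552 + 18.557 = 63.109 kPa.
σ'_f = 63.109 ≤ σ'_p = 98.2 kPa, so the clay remains overconsolidated and only the recompression index applies:
S_c = C_r·H/(1+e₀)·log₁₀(σ'_f/σ'_0) = 0.051×6.7/1.63×log₁₀(63.109/44.552)
    = 0.20963 × 0.15122 = 0.0317 m

S_c ≈ 31.7 mm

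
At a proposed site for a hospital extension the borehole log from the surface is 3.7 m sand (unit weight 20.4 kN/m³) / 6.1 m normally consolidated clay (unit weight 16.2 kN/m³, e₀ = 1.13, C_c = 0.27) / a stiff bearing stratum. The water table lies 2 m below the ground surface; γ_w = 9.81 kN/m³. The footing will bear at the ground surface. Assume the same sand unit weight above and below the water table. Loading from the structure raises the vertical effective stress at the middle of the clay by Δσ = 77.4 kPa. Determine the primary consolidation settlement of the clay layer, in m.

S_c ≈ 0.231 m

Mid-depth of clay below the ground surface: z = 3.7 + 6.1/2 = 6.75 m.
Total vertical stress at mid-clay: σ_v = 20.4×3.7 + 16.2×3.05 = 124.89 kPa.
Pore pressure: u = 9.81×(6.75 − 2) = 46.598 kPa.
Initial effective stress: σ'_0 = σ_v − u = 124.89 − 46.598 = 78.292 kPa.
Final effective stress: σ'_f = σ'_0 + Δσ = 78.292 + 77.4 = 155.69 kPa.
Normally consolidated clay, so the full stress increment lies on the virgin compression line:
S_c = C_c·H/(1+e₀)·log₁₀(σ'_f/σ'_0) = 0.27×6.1/(1+1.13)×log₁₀(155.69/78.292)
    = 0.77324 × 0.29854 = 0.2308 m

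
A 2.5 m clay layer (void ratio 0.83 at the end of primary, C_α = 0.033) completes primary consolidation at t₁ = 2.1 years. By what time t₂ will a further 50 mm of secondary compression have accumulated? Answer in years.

t₂ ≈ 27 years

S_s = C_α·H/(1+e_p)·log₁₀(t₂/t₁) ⇒ log₁₀(t₂/t₁) = S_s·(1+e_p)/(C_α·H).
log₁₀(t₂/t₁) = 0.05 × (1+0.83) / (0.033×2.5) = 1.109
t₂ = t₁ × 10^1.109 = 2.1 × 12.86 = 27 years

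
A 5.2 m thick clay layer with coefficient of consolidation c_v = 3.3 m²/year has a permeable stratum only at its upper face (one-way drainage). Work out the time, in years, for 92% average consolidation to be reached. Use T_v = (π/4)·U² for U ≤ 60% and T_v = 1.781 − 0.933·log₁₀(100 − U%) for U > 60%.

Drainage path length: H_d = H = 5.2 m (single drainage).
U > 60%: T_v = 1.781 − 0.933·log₁₀(100 − 92) = 0.93842.
t = T_v·H_d²/c_v = 0.93842×5.2²/3.3 = 7.689 years.

t ≈ 7.69 years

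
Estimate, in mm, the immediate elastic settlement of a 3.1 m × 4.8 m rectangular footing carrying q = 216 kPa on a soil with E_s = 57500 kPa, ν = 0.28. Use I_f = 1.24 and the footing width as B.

Immediate (elastic) settlement: S_e = q·B·(1−ν²)/E_s · I_f.
S_e = 216 × 3.1 × (1 − 0.28²) / 57500 × 1.24
    = 216 × 3.1 × 0.9216 / 57500 × 1.24
    = 0.01331 m = 13.31 mm

S_e ≈ 13.3 mm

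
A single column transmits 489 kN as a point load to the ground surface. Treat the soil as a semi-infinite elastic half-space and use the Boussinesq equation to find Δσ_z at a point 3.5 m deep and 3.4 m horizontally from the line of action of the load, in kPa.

Boussinesq vertical stress below a point load on an elastic half-space:
Δσ_z = 3P/(2πz²) · [1 + (r/z)²]^(−5/2)
r/z = 3.4/3.5 = 0.97143; [1+(r/z)²]^(−5/2) = 0.18986.
Δσ_z = 3×489/(2π×3.5²) × 0.18986 = 19.06 × 0.18986 = 3.619 kPa

Δσ_z ≈ 3.62 kPa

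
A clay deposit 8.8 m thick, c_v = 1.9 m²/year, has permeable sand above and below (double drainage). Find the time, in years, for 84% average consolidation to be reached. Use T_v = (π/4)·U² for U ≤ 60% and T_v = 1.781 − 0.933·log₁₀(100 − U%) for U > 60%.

t ≈ 6.7 years

Drainage path length: H_d = H/2 = 4.4 m (double drainage).
U > 60%: T_v = 1.781 − 0.933·log₁₀(100 − 84) = 0.65756.
t = T_v·H_d²/c_v = 0.65756×4.4²/1.9 = 6.7 years.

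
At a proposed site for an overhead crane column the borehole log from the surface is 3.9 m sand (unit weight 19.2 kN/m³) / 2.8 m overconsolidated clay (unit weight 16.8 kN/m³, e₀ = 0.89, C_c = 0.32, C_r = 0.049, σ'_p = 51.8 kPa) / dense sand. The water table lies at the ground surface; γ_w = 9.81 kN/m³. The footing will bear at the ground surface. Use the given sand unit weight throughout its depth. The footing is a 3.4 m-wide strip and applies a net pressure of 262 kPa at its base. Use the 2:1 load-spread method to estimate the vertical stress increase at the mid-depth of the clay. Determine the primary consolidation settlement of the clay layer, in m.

S_c ≈ 0.221 m

Mid-depth of clay below the ground surface: z = 3.9 + 2.8/2 = 5.3 m.
Total vertical stress at mid-clay: σ_v = 19.2×3.9 + 16.8×1.4 = 98.4 kPa.
Pore pressure: u = 9.81×(5.3 − 0) = 51.993 kPa.
Initial effective stress: σ'_0 = σ_v − u = 98.4 − 51.993 = 46.407 kPa.
Stress increase at mid-clay by the 2:1 spreading method:
Δσ = qB/(B+z) = 262×3.4/(3.4+5.3) = 102.39 kPa
Final effective stress: σ'_f = 46.407 + 102.39 = 148.8 kPa.
σ'_f = 148.8 > σ'_p = 51.8 kPa, so the stress path crosses the preconsolidation pressure — recompression up to σ'_p, then virgin compression beyond:
S_c = H/(1+e₀)·[C_r·log₁₀(σ'_p/σ'_0) + C_c·log₁₀(σ'_f/σ'_p)]
    = 2.8/1.89 × [0.049×log₁₀(51.8/46.407) + 0.32×log₁₀(148.8/51.8)]
    = 1.4815 × [0.0023396 + 0.14665] = 0.2207 m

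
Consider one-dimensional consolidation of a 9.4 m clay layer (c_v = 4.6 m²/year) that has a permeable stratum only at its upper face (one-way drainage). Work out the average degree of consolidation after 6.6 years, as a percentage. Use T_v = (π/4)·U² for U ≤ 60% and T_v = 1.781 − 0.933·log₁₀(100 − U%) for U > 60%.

Drainage path length: H_d = H = 9.4 m (single drainage).
T_v = c_v·t/H_d² = 4.6×6.6/9.4² = 0.34359.
T_v = 0.34359 corresponds to the U > 60% branch:
U = 1 − 10^((1.781 − T_v)/0.933)/100 = 0.6528

U ≈ 65.3 %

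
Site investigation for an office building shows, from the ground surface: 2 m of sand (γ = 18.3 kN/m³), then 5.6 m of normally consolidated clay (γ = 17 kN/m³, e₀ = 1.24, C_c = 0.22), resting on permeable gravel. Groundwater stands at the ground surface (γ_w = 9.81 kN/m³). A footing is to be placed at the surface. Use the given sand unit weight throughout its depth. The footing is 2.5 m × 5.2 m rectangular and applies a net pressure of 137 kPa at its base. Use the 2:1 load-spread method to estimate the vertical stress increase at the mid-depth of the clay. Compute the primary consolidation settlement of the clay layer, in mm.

S_c ≈ 121 mm

Mid-depth of clay below the ground surface: z = 2 + 5.6/2 = 4.8 m.
Total vertical stress at mid-clay: σ_v = 18.3×2 + 17×2.8 = 84.2 kPa.
Pore pressure: u = 9.81×(4.8 − 0) = 47.088 kPa.
Initial effective stress: σ'_0 = σ_v − u = 84.2 − 47.088 = 37.112 kPa.
Stress increase at mid-clay by the 2:1 spreading method:
Δσ = qBL/((B+z)(L+z)) = 137×2.5×5.2/((2.5+4.8)(5.2+4.8)) = 24.397 kPa
Final effective stress: σ'_f = σ'_0 + Δσ = 37.112 + 24.397 = 61.509 kPa.
Normally consolidated clay, so the full stress increment lies on the virgin compression line:
S_c = C_c·H/(1+e₀)·log₁₀(σ'_f/σ'_0) = 0.22×5.6/(1+1.24)×log₁₀(61.509/37.112)
    = 0.55 × 0.21942 = 0.1207 m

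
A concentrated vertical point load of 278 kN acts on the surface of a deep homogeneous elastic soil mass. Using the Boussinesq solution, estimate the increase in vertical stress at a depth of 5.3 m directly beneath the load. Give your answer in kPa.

Boussinesq vertical stress below a point load on an elastic half-space:
Δσ_z = 3P/(2πz²) · [1 + (r/z)²]^(−5/2)
r/z = 0/5.3 = 0; [1+(r/z)²]^(−5/2) = 1.
Δσ_z = 3×278/(2π×5.3²) × 1 = 4.7254 × 1 = 4.725 kPa

Δσ_z ≈ 4.73 kPa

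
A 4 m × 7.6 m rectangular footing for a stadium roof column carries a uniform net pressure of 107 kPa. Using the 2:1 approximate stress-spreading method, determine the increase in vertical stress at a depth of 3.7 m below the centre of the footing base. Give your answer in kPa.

By the 2:1 method the load spreads at 1 horizontal : 2 vertical, so at depth z the loaded area has grown by z in each plan dimension:
Δσ = qBL/((B+z)(L+z)) = 107×4×7.6/((4+3.7)(7.6+3.7)) = 37.384 kPa

Δσ_z ≈ 37.4 kPa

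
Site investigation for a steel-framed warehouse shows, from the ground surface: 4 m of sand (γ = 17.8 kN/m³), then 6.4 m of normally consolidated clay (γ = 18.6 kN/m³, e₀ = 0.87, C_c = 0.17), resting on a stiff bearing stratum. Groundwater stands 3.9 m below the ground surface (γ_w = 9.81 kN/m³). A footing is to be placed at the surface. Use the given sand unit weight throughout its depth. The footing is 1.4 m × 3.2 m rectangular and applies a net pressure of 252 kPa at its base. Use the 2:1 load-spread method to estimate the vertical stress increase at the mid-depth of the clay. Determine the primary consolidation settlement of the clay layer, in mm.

S_c ≈ 30.5 mm

Mid-depth of clay below the ground surface: z = 4 + 6.4/2 = 7.2 m.
Total vertical stress at mid-clay: σ_v = 17.8×4 + 18.6×3.2 = 130.72 kPa.
Pore pressure: u = 9.81×(7.2 − 3.9) = 32.373 kPa.
Initial effective stress: σ'_0 = σ_v − u = 130.72 − 32.373 = 98.347 kPa.
Stress increase at mid-clay by the 2:1 spreading method:
Δσ = qBL/((B+z)(L+z)) = 252×1.4×3.2/((1.4+7.2)(3.2+7.2)) = 12.623 kPa
Final effective stress: σ'_f = σ'_0 + Δσ = 98.347 + 12.623 = 110.97 kPa.
Normally consolidated clay, so the full stress increment lies on the virgin compression line:
S_c = C_c·H/(1+e₀)·log₁₀(σ'_f/σ'_0) = 0.17×6.4/(1+0.87)×log₁₀(110.97/98.347)
    = 0.58182 × 0.052444 = 0.03051 m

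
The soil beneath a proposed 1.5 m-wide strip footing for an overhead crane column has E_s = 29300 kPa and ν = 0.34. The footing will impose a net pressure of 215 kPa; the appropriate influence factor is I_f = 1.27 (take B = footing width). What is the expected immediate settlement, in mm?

S_e ≈ 12.4 mm

Immediate (elastic) settlement: S_e = q·B·(1−ν²)/E_s · I_f.
S_e = 215 × 1.5 × (1 − 0.34²) / 29300 × 1.27
    = 215 × 1.5 × 0.8844 / 29300 × 1.27
    = 0.01236 m = 12.36 mm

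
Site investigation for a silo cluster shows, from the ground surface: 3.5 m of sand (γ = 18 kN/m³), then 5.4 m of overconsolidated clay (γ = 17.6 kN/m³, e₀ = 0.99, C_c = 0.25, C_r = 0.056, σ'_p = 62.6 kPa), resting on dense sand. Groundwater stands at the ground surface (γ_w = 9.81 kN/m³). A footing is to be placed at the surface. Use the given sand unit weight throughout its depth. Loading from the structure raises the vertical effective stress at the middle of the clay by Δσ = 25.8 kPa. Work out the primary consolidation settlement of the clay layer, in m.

Mid-depth of clay below the ground surface: z = 3.5 + 5.4/2 = 6.2 m.
Total vertical stress at mid-clay: σ_v = 18×3.5 + 17.6×2.7 = 110.52 kPa.
Pore pressure: u = 9.81×(6.2 − 0) = 60.822 kPa.
Initial effective stress: σ'_0 = σ_v − u = 110.52 − 60.822 = 49.698 kPa.
Final effective stress: σ'_f = 49.698 + 25.8 = 75.498 kPa.
σ'_f = 75.498 > σ'_p = 62.6 kPa, so the stress path crosses the preconsolidation pressure — recompression up to σ'_p, then virgin compression beyond:
S_c = H/(1+e₀)·[C_r·log₁₀(σ'_p/σ'_0) + C_c·log₁₀(σ'_f/σ'_p)]
    = 5.4/1.99 × [0.056×log₁₀(62.6/49.698) + 0.25×log₁₀(75.498/62.6)]
    = 2.7136 × [0.0056132 + 0.02034] = 0.07043 m

S_c ≈ 0.0704 m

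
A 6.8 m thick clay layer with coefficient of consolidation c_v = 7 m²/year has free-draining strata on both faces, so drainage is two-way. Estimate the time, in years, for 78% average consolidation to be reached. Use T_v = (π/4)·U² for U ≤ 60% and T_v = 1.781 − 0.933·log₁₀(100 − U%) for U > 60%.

Drainage path length: H_d = H/2 = 3.4 m (double drainage).
U > 60%: T_v = 1.781 − 0.933·log₁₀(100 − 78) = 0.52852.
t = T_v·H_d²/c_v = 0.52852×3.4²/7 = 0.8728 years.

t ≈ 0.873 years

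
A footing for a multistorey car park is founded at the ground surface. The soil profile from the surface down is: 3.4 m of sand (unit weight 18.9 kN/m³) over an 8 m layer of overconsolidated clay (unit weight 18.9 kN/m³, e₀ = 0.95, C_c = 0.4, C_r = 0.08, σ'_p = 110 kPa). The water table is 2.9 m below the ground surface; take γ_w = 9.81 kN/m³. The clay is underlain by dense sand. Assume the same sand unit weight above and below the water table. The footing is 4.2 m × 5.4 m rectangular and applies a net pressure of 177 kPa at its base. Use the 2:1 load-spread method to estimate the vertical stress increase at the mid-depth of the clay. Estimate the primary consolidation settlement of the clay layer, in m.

S_c ≈ 0.098 m

Mid-depth of clay below the ground surface: z = 3.4 + 8/2 = 7.4 m.
Total vertical stress at mid-clay: σ_v = 18.9×3.4 + 18.9×4 = 139.86 kPa.
Pore pressure: u = 9.81×(7.4 − 2.9) = 44.145 kPa.
Initial effective stress: σ'_0 = σ_v − u = 139.86 − 44.145 = 95.715 kPa.
Stress increase at mid-clay by the 2:1 spreading method:
Δσ = qBL/((B+z)(L+z)) = 177×4.2×5.4/((4.2+7.4)(5.4+7.4)) = 27.036 kPa
Final effective stress: σ'_f = 95.715 + 27.036 = 122.75 kPa.
σ'_f = 122.75 > σ'_p = 110 kPa, so the stress path crosses the preconsolidation pressure — recompression up to σ'_p, then virgin compression beyond:
S_c = H/(1+e₀)·[C_r·log₁₀(σ'_p/σ'_0) + C_c·log₁₀(σ'_f/σ'_p)]
    = 8/1.95 × [0.08×log₁₀(110/95.715) + 0.4×log₁₀(122.75/110)]
    = 4.1026 × [0.004833 + 0.019052] = 0.09799 m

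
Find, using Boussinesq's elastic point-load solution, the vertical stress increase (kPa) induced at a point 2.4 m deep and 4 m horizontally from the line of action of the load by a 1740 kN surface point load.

Boussinesq vertical stress below a point load on an elastic half-space:
Δσ_z = 3P/(2πz²) · [1 + (r/z)²]^(−5/2)
r/z = 4/2.4 = 1.6667; [1+(r/z)²]^(−5/2) = 0.03605.
Δσ_z = 3×1740/(2π×2.4²) × 0.03605 = 144.23 × 0.03605 = 5.199 kPa

Δσ_z ≈ 5.2 kPa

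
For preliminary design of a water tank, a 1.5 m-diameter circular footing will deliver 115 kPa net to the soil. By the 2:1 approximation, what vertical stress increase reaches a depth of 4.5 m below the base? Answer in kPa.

Δσ_z ≈ 7.19 kPa

By the 2:1 method the load spreads at 1 horizontal : 2 vertical, so at depth z the loaded area has grown by z in each plan dimension:
Δσ ≈ qD²/(D+z)² = 115×1.5²/(1.5+4.5)² = 7.1875 kPa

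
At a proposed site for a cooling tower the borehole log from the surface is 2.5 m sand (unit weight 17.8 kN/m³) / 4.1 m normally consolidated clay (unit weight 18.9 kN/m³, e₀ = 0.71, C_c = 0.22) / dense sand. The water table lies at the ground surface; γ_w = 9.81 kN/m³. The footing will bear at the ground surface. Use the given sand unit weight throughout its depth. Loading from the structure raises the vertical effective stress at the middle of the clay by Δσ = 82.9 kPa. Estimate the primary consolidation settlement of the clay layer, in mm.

S_c ≈ 263 mm

Mid-depth of clay below the ground surface: z = 2.5 + 4.1/2 = 4.55 m.
Total vertical stress at mid-clay: σ_v = 17.8×2.5 + 18.9×2.05 = 83.245 kPa.
Pore pressure: u = 9.81×(4.55 − 0) = 44.636 kPa.
Initial effective stress: σ'_0 = σ_v − u = 83.245 − 44.636 = 38.609 kPa.
Final effective stress: σ'_f = σ'_0 + Δσ = 38.609 + 82.9 = 121.51 kPa.
Normally consolidated clay, so the full stress increment lies on the virgin compression line:
S_c = C_c·H/(1+e₀)·log₁₀(σ'_f/σ'_0) = 0.22×4.1/(1+0.71)×log₁₀(121.51/38.609)
    = 0.52749 × 0.49792 = 0.2626 m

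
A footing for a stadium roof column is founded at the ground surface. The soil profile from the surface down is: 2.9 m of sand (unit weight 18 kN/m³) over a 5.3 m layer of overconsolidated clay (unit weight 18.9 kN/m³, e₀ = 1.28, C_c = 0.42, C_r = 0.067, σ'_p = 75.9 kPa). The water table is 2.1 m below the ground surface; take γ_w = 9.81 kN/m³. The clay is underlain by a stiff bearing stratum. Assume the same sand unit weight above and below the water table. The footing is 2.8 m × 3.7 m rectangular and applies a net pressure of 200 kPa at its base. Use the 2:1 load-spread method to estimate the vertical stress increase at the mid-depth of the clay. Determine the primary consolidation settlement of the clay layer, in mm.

Mid-depth of clay below the ground surface: z = 2.9 + 5.3/2 = 5.55 m.
Total vertical stress at mid-clay: σ_v = 18×2.9 + 18.9×2.65 = 102.28 kPa.
Pore pressure: u = 9.81×(5.55 − 2.1) = 33.845 kPa.
Initial effective stress: σ'_0 = σ_v − u = 102.28 − 33.845 = 68.435 kPa.
Stress increase at mid-clay by the 2:1 spreading method:
Δσ = qBL/((B+z)(L+z)) = 200×2.8×3.7/((2.8+5.55)(3.7+5.55)) = 26.826 kPa
Final effective stress: σ'_f = 68.435 + 26.826 = 95.261 kPa.
σ'_f = 95.261 > σ'_p = 75.9 kPa, so the stress path crosses the preconsolidation pressure — recompression up to σ'_p, then virgin compression beyond:
S_c = H/(1+e₀)·[C_r·log₁₀(σ'_p/σ'_0) + C_c·log₁₀(σ'_f/σ'_p)]
    = 5.3/2.28 × [0.067×log₁₀(75.9/68.435) + 0.42×log₁₀(95.261/75.9)]
    = 2.3246 × [0.0030126 + 0.041443] = 0.1033 m

S_c ≈ 103 mm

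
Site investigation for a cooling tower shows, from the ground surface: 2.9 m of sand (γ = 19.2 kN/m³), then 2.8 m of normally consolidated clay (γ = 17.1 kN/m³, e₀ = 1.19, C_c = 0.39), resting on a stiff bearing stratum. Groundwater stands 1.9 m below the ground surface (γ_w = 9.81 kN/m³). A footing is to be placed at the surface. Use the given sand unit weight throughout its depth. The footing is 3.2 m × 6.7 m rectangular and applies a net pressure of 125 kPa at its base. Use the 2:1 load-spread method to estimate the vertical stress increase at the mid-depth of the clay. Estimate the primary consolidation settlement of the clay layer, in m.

S_c ≈ 0.099 m

Mid-depth of clay below the ground surface: z = 2.9 + 2.8/2 = 4.3 m.
Total vertical stress at mid-clay: σ_v = 19.2×2.9 + 17.1×1.4 = 79.62 kPa.
Pore pressure: u = 9.81×(4.3 − 1.9) = 23.544 kPa.
Initial effective stress: σ'_0 = σ_v − u = 79.62 − 23.544 = 56.076 kPa.
Stress increase at mid-clay by the 2:1 spreading method:
Δσ = qBL/((B+z)(L+z)) = 125×3.2×6.7/((3.2+4.3)(6.7+4.3)) = 32.485 kPa
Final effective stress: σ'_f = σ'_0 + Δσ = 56.076 + 32.485 = 88.561 kPa.
Normally consolidated clay, so the full stress increment lies on the virgin compression line:
S_c = C_c·H/(1+e₀)·log₁₀(σ'_f/σ'_0) = 0.39×2.8/(1+1.19)×log₁₀(88.561/56.076)
    = 0.49863 × 0.19847 = 0.09896 m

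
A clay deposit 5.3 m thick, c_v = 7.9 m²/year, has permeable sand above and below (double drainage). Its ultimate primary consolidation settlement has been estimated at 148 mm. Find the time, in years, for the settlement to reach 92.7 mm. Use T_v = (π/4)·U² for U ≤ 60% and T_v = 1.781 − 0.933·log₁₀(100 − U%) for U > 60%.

t ≈ 0.279 years

Drainage path length: H_d = H/2 = 2.65 m (double drainage).
U = S(t)/S_ult = 92.7/148 = 0.6264.
U > 60%: T_v = 1.781 − 0.933·log₁₀(100 − 62.635) = 0.31389.
t = T_v·H_d²/c_v = 0.31389×2.65²/7.9 = 0.279 years.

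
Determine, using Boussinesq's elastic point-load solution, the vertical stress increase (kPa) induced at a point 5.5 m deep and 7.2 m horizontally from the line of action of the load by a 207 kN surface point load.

Boussinesq vertical stress below a point load on an elastic half-space:
Δσ_z = 3P/(2πz²) · [1 + (r/z)²]^(−5/2)
r/z = 7.2/5.5 = 1.3091; [1+(r/z)²]^(−5/2) = 0.08243.
Δσ_z = 3×207/(2π×5.5²) × 0.08243 = 3.2673 × 0.08243 = 0.2693 kPa

Δσ_z ≈ 0.269 kPa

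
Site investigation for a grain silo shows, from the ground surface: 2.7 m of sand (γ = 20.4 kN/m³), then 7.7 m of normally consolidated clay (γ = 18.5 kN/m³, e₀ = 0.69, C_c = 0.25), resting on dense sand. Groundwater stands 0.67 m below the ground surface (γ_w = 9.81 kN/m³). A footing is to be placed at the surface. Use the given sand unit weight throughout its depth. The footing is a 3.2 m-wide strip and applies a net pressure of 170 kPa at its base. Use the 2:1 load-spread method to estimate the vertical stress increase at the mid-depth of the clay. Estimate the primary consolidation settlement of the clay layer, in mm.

S_c ≈ 294 mm

Mid-depth of clay below the ground surface: z = 2.7 + 7.7/2 = 6.55 m.
Total vertical stress at mid-clay: σ_v = 20.4×2.7 + 18.5×3.85 = 126.31 kPa.
Pore pressure: u = 9.81×(6.55 − 0.67) = 57.683 kPa.
Initial effective stress: σ'_0 = σ_v − u = 126.31 − 57.683 = 68.627 kPa.
Stress increase at mid-clay by the 2:1 spreading method:
Δσ = qB/(B+z) = 170×3.2/(3.2+6.55) = 55.795 kPa
Final effective stress: σ'_f = σ'_0 + Δσ = 68.627 + 55.795 = 124.42 kPa.
Normally consolidated clay, so the full stress increment lies on the virgin compression line:
S_c = C_c·H/(1+e₀)·log₁₀(σ'_f/σ'_0) = 0.25×7.7/(1+0.69)×log₁₀(124.42/68.627)
    = 1.1391 × 0.2584 = 0.2943 m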